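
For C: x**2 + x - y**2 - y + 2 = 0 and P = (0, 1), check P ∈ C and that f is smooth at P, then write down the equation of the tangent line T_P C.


Tangent line at P: x - 3*y + 3 = 0.

Step 1: f(0, 1) = 0, so P lies on C.
Step 2: partial derivatives
  f_x(x, y) = 2*x + 1, f_y(x, y) = -2*y - 1.
  f_x(P) = 1, f_y(P) = -3 (gradient nonzero, so P is smooth).
Step 3: tangent line at P: 1·(x − 0) + -3·(y − 1) = 0.
Expanding: x - 3*y + 3 = 0.


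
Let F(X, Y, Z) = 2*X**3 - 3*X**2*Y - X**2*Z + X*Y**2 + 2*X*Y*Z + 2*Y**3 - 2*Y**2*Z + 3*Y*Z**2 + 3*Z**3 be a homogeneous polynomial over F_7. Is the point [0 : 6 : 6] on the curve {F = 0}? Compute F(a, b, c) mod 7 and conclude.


F(0,6,6) ≡ 1 (mod 7); P is NOT on the curve.

Evaluate F(0, 6, 6) term-by-term (mod 7).
  2*X**3 ↦ 2·0·1·1 = 0
  -3*X**2*Y ↦ -3·0·6·1 = 0
  -X**2*Z ↦ -1·0·1·6 = 0
  X*Y**2 ↦ 1·0·36·1 = 0
  2*X*Y*Z ↦ 2·0·6·6 = 0
  2*Y**3 ↦ 2·1·216·1 = 432
  -2*Y**2*Z ↦ -2·1·36·6 = -432
  3*Y*Z**2 ↦ 3·1·6·36 = 648
  3*Z**3 ↦ 3·1·1·216 = 648
Sum: F(0, 6, 6) = (0) + (0) + (0) + (0) + (0) + (432) + (-432) + (648) + (648) = 1296.
Reducing mod 7: 1296 ≡ 1 (mod 7).
Since F(a, b, c) ≡ 1 ≠ 0 (mod 7), P does NOT lie on the curve.


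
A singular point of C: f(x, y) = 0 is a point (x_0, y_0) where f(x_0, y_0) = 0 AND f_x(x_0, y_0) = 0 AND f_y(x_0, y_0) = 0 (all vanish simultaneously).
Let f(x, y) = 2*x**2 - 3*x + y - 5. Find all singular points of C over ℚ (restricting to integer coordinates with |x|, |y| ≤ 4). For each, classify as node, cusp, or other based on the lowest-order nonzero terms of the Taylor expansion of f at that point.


No singular points in the scanned grid; C is smooth there.

Compute partial derivatives:
  f_x = 4*x - 3.
  f_y = 1.
f_y = 1 is a nonzero constant, so f_y never vanishes: no point (x, y) can satisfy f = f_x = f_y = 0. In particular no (x, y) ∈ {−4, ..., 4}² is singular; the curve is smooth.


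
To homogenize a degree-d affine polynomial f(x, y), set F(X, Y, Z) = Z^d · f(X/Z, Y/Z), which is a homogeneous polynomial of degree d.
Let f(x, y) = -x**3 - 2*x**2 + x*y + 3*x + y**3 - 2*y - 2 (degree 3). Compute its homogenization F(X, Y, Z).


F(X, Y, Z) = -X**3 - 2*X**2*Z + X*Y*Z + 3*X*Z**2 + Y**3 - 2*Y*Z**2 - 2*Z**3

deg(f) = 3.
Substitute x = X/Z, y = Y/Z into f, then multiply by Z^3.
  monomial -1·x^3·y^0 ↦ -1·X^3·Y^0·Z^0.
  monomial -2·x^2·y^0 ↦ -2·X^2·Y^0·Z^1.
  monomial 1·x^1·y^1 ↦ 1·X^1·Y^1·Z^1.
  monomial 3·x^1·y^0 ↦ 3·X^1·Y^0·Z^2.
  monomial 1·x^0·y^3 ↦ 1·X^0·Y^3·Z^0.
  monomial -2·x^0·y^1 ↦ -2·X^0·Y^1·Z^2.
  monomial -2·x^0·y^0 ↦ -2·X^0·Y^0·Z^3.
Collecting: F(X, Y, Z) = -X**3 - 2*X**2*Z + X*Y*Z + 3*X*Z**2 + Y**3 - 2*Y*Z**2 - 2*Z**3.


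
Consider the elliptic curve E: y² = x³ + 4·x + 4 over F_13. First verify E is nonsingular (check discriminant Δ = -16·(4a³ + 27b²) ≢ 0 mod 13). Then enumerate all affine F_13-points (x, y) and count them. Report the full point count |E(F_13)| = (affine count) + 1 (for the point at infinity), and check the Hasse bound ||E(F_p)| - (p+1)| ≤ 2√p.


Affine points = {(0, 2), (0, 11), (1, 3), (1, 10), (3, 2), (3, 11), (6, 6), (6, 7), (10, 2), (10, 11), (11, 1), (11, 12), (12, 5), (12, 8)}; affine count = 14; |E(F_13)| = 15.

Discriminant check: Δ ∝ 4a³ + 27b² = 4·4³ + 27·4² = 4·64 + 27·16 ≡ 12 (mod 13). Nonzero ⇒ E is nonsingular.
For each x ∈ F_13, compute rhs = x³ + 4·x + 4 mod 13, then count y ∈ F_13 with y² ≡ rhs.
  x = 0: rhs = 4, matching y values: 2, 11 (2 points).
  x = 1: rhs = 9, matching y values: 3, 10 (2 points).
  x = 2: rhs = 7, matching y values: none (0 points).
  x = 3: rhs = 4, matching y values: 2, 11 (2 points).
  x = 4: rhs = 6, matching y values: none (0 points).
  x = 5: rhs = 6, matching y values: none (0 points).
  x = 6: rhs = 10, matching y values: 6, 7 (2 points).
  x = 7: rhs = 11, matching y values: none (0 points).
  x = 8: rhs = 2, matching y values: none (0 points).
  x = 9: rhs = 2, matching y values: none (0 points).
  x = 10: rhs = 4, matching y values: 2, 11 (2 points).
  x = 11: rhs = 1, matching y values: 1, 12 (2 points).
  x = 12: rhs = 12, matching y values: 5, 8 (2 points).
Total affine count: 14.
Full point count |E(F_13)| = 14 + 1 = 15.
Hasse bound: |15 − (13+1)| = |1| = 1 ≤ 2√13 ≈ 7.2111 ✓.


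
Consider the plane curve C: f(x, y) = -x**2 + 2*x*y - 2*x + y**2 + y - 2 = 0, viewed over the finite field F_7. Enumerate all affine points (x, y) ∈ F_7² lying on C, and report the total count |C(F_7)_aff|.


Affine F_7-points: {(0, 1), (0, 5), (1, 5), (1, 6), (2, 3), (2, 6)}; count = 6.

For each of the 49 pairs (x, y) ∈ F_7², evaluate f(x, y) mod 7. Record the zeros.
  x = 0: [0↦5, 1↦0, 2↦4, 3↦3, 4↦4, 5↦0, 6↦5]  zeros at y ∈ {1, 5}
  x = 1: [0↦2, 1↦6, 2↦5, 3↦6, 4↦2, 5↦0, 6↦0]  zeros at y ∈ {5, 6}
  x = 2: [0↦4, 1↦3, 2↦4, 3↦0, 4↦5, 5↦5, 6↦0]  zeros at y ∈ {3, 6}
  x = 3: [0↦4, 1↦5, 2↦1, 3↦6, 4↦6, 5↦1, 6↦5]  zeros at y ∈ ∅
  x = 4: [0↦2, 1↦5, 2↦3, 3↦3, 4↦5, 5↦2, 6↦1]  zeros at y ∈ ∅
  x = 5: [0↦5, 1↦3, 2↦3, 3↦5, 4↦2, 5↦1, 6↦2]  zeros at y ∈ ∅
  x = 6: [0↦6, 1↦6, 2↦1, 3↦5, 4↦4, 5↦5, 6↦1]  zeros at y ∈ ∅
Collecting zeros: affine points = {(0, 1), (0, 5), (1, 5), (1, 6), (2, 3), (2, 6)}.
Total count |C(F_7)_aff| = 6.


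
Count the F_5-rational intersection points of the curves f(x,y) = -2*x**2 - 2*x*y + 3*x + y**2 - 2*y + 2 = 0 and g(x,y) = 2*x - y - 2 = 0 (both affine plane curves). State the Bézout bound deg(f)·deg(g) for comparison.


Common zeros: {(0, 3)}; count = 1; Bézout bound = 2.

deg(f) = 2, deg(g) = 1, so Bézout bound = 2.
Scan x ∈ F_5. For each x, list the y ∈ F_5 with f(x, y) ≡ 0 and those with g(x, y) ≡ 0 (mod 5); the common zeros in that column are the intersection.
  x = 0: f ≡ 0 at y ∈ {3, 4}; g ≡ 0 at y ∈ {3}; common: {3}.
  x = 1: f ≡ 0 at y ∈ {1, 3}; g ≡ 0 at y ∈ {0}; common: ∅.
  x = 2: f ≡ 0 at y ∈ {0, 1}; g ≡ 0 at y ∈ {2}; common: ∅.
  x = 3: f ≡ 0 at y ∈ ∅; g ≡ 0 at y ∈ {4}; common: ∅.
  x = 4: f ≡ 0 at y ∈ ∅; g ≡ 0 at y ∈ {1}; common: ∅.
Collecting: common zeros = {(0, 3)}, so the count is 1.
Comparison with the Bézout bound: 1 ≤ 2 = deg(f)·deg(g), as expected for curves with no common component (the affine F_5-count falls short of the bound because intersections may lie at infinity, over extension fields, or carry multiplicity).


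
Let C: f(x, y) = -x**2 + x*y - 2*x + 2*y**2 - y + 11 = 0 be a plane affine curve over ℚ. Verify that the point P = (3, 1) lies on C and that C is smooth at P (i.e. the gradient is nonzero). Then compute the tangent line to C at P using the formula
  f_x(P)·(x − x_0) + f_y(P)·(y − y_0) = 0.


Tangent line at P: -7*x + 6*y + 15 = 0.

Step 1: f(3, 1) = 0, so P lies on C.
Step 2: partial derivatives
  f_x(x, y) = -2*x + y - 2, f_y(x, y) = x + 4*y - 1.
  f_x(P) = -7, f_y(P) = 6 (gradient nonzero, so P is smooth).
Step 3: tangent line at P: -7·(x − 3) + 6·(y − 1) = 0.
Expanding: -7*x + 6*y + 15 = 0.


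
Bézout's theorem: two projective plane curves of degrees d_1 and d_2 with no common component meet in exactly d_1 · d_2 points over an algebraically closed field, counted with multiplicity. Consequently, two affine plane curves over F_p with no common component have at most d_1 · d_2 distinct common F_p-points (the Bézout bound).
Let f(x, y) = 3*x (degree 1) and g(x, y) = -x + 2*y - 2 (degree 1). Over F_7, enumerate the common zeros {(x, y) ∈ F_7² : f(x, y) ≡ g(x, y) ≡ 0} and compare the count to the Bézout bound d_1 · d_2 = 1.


Common zeros: {(0, 1)}; count = 1; Bézout bound = 1.

deg(f) = 1, deg(g) = 1, so Bézout bound = 1.
Scan x ∈ F_7. For each x, list the y ∈ F_7 with f(x, y) ≡ 0 and those with g(x, y) ≡ 0 (mod 7); the common zeros in that column are the intersection.
  x = 0: f ≡ 0 at y ∈ {0, 1, 2, 3, 4, 5, 6}; g ≡ 0 at y ∈ {1}; common: {1}.
  x = 1: f ≡ 0 at y ∈ ∅; g ≡ 0 at y ∈ {5}; common: ∅.
  x = 2: f ≡ 0 at y ∈ ∅; g ≡ 0 at y ∈ {2}; common: ∅.
  x = 3: f ≡ 0 at y ∈ ∅; g ≡ 0 at y ∈ {6}; common: ∅.
  x = 4: f ≡ 0 at y ∈ ∅; g ≡ 0 at y ∈ {3}; common: ∅.
  x = 5: f ≡ 0 at y ∈ ∅; g ≡ 0 at y ∈ {0}; common: ∅.
  x = 6: f ≡ 0 at y ∈ ∅; g ≡ 0 at y ∈ {4}; common: ∅.
Collecting: common zeros = {(0, 1)}, so the count is 1.
Comparison with the Bézout bound: 1 ≤ 1 = deg(f)·deg(g), as expected for curves with no common component (the bound is attained).


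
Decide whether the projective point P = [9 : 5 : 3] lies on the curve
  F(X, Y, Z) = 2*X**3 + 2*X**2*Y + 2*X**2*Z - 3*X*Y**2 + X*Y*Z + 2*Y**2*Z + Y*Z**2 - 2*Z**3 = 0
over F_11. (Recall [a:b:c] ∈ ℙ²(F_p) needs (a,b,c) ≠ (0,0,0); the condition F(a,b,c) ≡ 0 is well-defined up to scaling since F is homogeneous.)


F(9,5,3) ≡ 1 (mod 11); P is NOT on the curve.

Evaluate F(9, 5, 3) term-by-term (mod 11).
  2*X**3 ↦ 2·729·1·1 = 1458
  2*X**2*Y ↦ 2·81·5·1 = 810
  2*X**2*Z ↦ 2·81·1·3 = 486
  -3*X*Y**2 ↦ -3·9·25·1 = -675
  X*Y*Z ↦ 1·9·5·3 = 135
  2*Y**2*Z ↦ 2·1·25·3 = 150
  Y*Z**2 ↦ 1·1·5·9 = 45
  -2*Z**3 ↦ -2·1·1·27 = -54
Sum: F(9, 5, 3) = (1458) + (810) + (486) + (-675) + (135) + (150) + (45) + (-54) = 2355.
Reducing mod 11: 2355 ≡ 1 (mod 11).
Since F(a, b, c) ≡ 1 ≠ 0 (mod 11), P does NOT lie on the curve.


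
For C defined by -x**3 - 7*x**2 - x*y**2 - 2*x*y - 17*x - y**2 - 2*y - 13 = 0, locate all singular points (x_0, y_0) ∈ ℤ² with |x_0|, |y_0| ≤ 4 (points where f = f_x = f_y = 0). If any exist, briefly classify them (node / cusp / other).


Singular points: {(-2, -1)}; classification: node.

Compute partial derivatives:
  f_x = -3*x**2 - 14*x - y**2 - 2*y - 17.
  f_y = -2*x*y - 2*x - 2*y - 2.
Scan x_0 ∈ {−4, ..., 4}. For each x_0, f_y(x_0, y) is a polynomial in y; find its integer roots y ∈ {−4, ..., 4}, then test f_x and f at those candidates.
  x = -4: f_y(-4, y) = 6*y + 6; vanishes at y ∈ {-1}. (-4, -1): f_x = -8 ≠ 0.
  x = -3: f_y(-3, y) = 4*y + 4; vanishes at y ∈ {-1}. (-3, -1): f_x = -1 ≠ 0.
  x = -2: f_y(-2, y) = 2*y + 2; vanishes at y ∈ {-1}. (-2, -1): f_x = 0, f = 0 — SINGULAR.
  x = -1: f_y(-1, y) = 0; vanishes at y ∈ {-4, -3, -2, -1, 0, 1, 2, 3, 4}. (-1, -4): f_x = -14 ≠ 0; (-1, -3): f_x = -9 ≠ 0; (-1, -2): f_x = -6 ≠ 0; (-1, -1): f_x = -5 ≠ 0; (-1, 0): f_x = -6 ≠ 0; (-1, 1): f_x = -9 ≠ 0; (-1, 2): f_x = -14 ≠ 0; (-1, 3): f_x = -21 ≠ 0; (-1, 4): f_x = -30 ≠ 0.
  x = 0: f_y(0, y) = -2*y - 2; vanishes at y ∈ {-1}. (0, -1): f_x = -16 ≠ 0.
  x = 1: f_y(1, y) = -4*y - 4; vanishes at y ∈ {-1}. (1, -1): f_x = -33 ≠ 0.
  x = 2: f_y(2, y) = -6*y - 6; vanishes at y ∈ {-1}. (2, -1): f_x = -56 ≠ 0.
  x = 3: f_y(3, y) = -8*y - 8; vanishes at y ∈ {-1}. (3, -1): f_x = -85 ≠ 0.
  x = 4: f_y(4, y) = -10*y - 10; vanishes at y ∈ {-1}. (4, -1): f_x = -120 ≠ 0.
Only singular point on the grid: (-2, -1).
Classify: substitute x = -2 + u, y = -1 + v and expand: f = -u**3 - u**2 - u*v**2 + v**2.
No constant or linear terms (consistent with a singular point). Quadratic part: -u**2 + v**2. Cubic part: -u**3 - u*v**2.
The quadratic part v**2 - u**2 = (v − u)(v + u) splits into two distinct linear factors, so there are two distinct tangent lines y − -1 = ±(x − -2) — this is a node (ordinary double point).
Classification: node.


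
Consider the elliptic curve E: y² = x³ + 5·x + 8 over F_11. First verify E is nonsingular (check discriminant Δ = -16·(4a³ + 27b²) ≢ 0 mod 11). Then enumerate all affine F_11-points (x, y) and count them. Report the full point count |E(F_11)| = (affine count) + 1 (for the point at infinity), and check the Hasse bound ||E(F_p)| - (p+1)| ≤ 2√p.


Affine points = {(1, 5), (1, 6), (2, 2), (2, 9), (4, 2), (4, 9), (5, 2), (5, 9), (6, 1), (6, 10), (7, 1), (7, 10), (9, 1), (9, 10)}; affine count = 14; |E(F_11)| = 15.

Discriminant check: Δ ∝ 4a³ + 27b² = 4·5³ + 27·8² = 4·125 + 27·64 ≡ 6 (mod 11). Nonzero ⇒ E is nonsingular.
For each x ∈ F_11, compute rhs = x³ + 5·x + 8 mod 11, then count y ∈ F_11 with y² ≡ rhs.
  x = 0: rhs = 8, matching y values: none (0 points).
  x = 1: rhs = 3, matching y values: 5, 6 (2 points).
  x = 2: rhs = 4, matching y values: 2, 9 (2 points).
  x = 3: rhs = 6, matching y values: none (0 points).
  x = 4: rhs = 4, matching y values: 2, 9 (2 points).
  x = 5: rhs = 4, matching y values: 2, 9 (2 points).
  x = 6: rhs = 1, matching y values: 1, 10 (2 points).
  x = 7: rhs = 1, matching y values: 1, 10 (2 points).
  x = 8: rhs = 10, matching y values: none (0 points).
  x = 9: rhs = 1, matching y values: 1, 10 (2 points).
  x = 10: rhs = 2, matching y values: none (0 points).
Total affine count: 14.
Full point count |E(F_11)| = 14 + 1 = 15.
Hasse bound: |15 − (11+1)| = |3| = 3 ≤ 2√11 ≈ 6.6332 ✓.


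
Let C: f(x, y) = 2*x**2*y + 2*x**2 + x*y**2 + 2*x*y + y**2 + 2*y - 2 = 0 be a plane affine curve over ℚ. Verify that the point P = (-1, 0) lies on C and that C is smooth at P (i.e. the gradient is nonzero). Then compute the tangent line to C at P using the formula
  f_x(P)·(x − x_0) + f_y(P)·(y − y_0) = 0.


Tangent line at P: -4*x + 2*y - 4 = 0.

Step 1: f(-1, 0) = 0, so P lies on C.
Step 2: partial derivatives
  f_x(x, y) = 4*x*y + 4*x + y**2 + 2*y, f_y(x, y) = 2*x**2 + 2*x*y + 2*x + 2*y + 2.
  f_x(P) = -4, f_y(P) = 2 (gradient nonzero, so P is smooth).
Step 3: tangent line at P: -4·(x − -1) + 2·(y − 0) = 0.
Expanding: -4*x + 2*y - 4 = 0.


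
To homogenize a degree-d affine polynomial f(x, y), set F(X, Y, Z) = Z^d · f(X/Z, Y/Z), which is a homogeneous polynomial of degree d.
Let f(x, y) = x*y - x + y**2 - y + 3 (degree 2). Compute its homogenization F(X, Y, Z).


F(X, Y, Z) = X*Y - X*Z + Y**2 - Y*Z + 3*Z**2

deg(f) = 2.
Substitute x = X/Z, y = Y/Z into f, then multiply by Z^2.
  monomial 1·x^1·y^1 ↦ 1·X^1·Y^1·Z^0.
  monomial -1·x^1·y^0 ↦ -1·X^1·Y^0·Z^1.
  monomial 1·x^0·y^2 ↦ 1·X^0·Y^2·Z^0.
  monomial -1·x^0·y^1 ↦ -1·X^0·Y^1·Z^1.
  monomial 3·x^0·y^0 ↦ 3·X^0·Y^0·Z^2.
Collecting: F(X, Y, Z) = X*Y - X*Z + Y**2 - Y*Z + 3*Z**2.


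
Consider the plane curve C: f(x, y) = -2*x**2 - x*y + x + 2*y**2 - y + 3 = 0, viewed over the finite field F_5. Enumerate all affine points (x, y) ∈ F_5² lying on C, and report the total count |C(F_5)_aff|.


Affine F_5-points: {(4, 0)}; count = 1.

For each of the 25 pairs (x, y) ∈ F_5², evaluate f(x, y) mod 5. Record the zeros.
  x = 0: [0↦3, 1↦4, 2↦4, 3↦3, 4↦1]  zeros at y ∈ ∅
  x = 1: [0↦2, 1↦2, 2↦1, 3↦4, 4↦1]  zeros at y ∈ ∅
  x = 2: [0↦2, 1↦1, 2↦4, 3↦1, 4↦2]  zeros at y ∈ ∅
  x = 3: [0↦3, 1↦1, 2↦3, 3↦4, 4↦4]  zeros at y ∈ ∅
  x = 4: [0↦0, 1↦2, 2↦3, 3↦3, 4↦2]  zeros at y ∈ {0}
Collecting zeros: affine points = {(4, 0)}.
Total count |C(F_5)_aff| = 1.


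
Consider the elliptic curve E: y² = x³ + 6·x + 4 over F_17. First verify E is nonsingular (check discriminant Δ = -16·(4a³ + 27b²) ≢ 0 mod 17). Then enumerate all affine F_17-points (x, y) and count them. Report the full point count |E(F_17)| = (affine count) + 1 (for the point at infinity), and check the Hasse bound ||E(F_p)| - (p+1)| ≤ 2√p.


Affine points = {(0, 2), (0, 15), (3, 7), (3, 10), (6, 1), (6, 16), (7, 7), (7, 10), (12, 6), (12, 11), (13, 1), (13, 16), (15, 1), (15, 16)}; affine count = 14; |E(F_17)| = 15.

Discriminant check: Δ ∝ 4a³ + 27b² = 4·6³ + 27·4² = 4·216 + 27·16 ≡ 4 (mod 17). Nonzero ⇒ E is nonsingular.
For each x ∈ F_17, compute rhs = x³ + 6·x + 4 mod 17, then count y ∈ F_17 with y² ≡ rhs.
  x = 0: rhs = 4, matching y values: 2, 15 (2 points).
  x = 1: rhs = 11, matching y values: none (0 points).
  x = 2: rhs = 7, matching y values: none (0 points).
  x = 3: rhs = 15, matching y values: 7, 10 (2 points).
  x = 4: rhs = 7, matching y values: none (0 points).
  x = 5: rhs = 6, matching y values: none (0 points).
  x = 6: rhs = 1, matching y values: 1, 16 (2 points).
  x = 7: rhs = 15, matching y values: 7, 10 (2 points).
  x = 8: rhs = 3, matching y values: none (0 points).
  x = 9: rhs = 5, matching y values: none (0 points).
  x = 10: rhs = 10, matching y values: none (0 points).
  x = 11: rhs = 7, matching y values: none (0 points).
  x = 12: rhs = 2, matching y values: 6, 11 (2 points).
  x = 13: rhs = 1, matching y values: 1, 16 (2 points).
  x = 14: rhs = 10, matching y values: none (0 points).
  x = 15: rhs = 1, matching y values: 1, 16 (2 points).
  x = 16: rhs = 14, matching y values: none (0 points).
Total affine count: 14.
Full point count |E(F_17)| = 14 + 1 = 15.
Hasse bound: |15 − (17+1)| = |-3| = 3 ≤ 2√17 ≈ 8.2462 ✓.


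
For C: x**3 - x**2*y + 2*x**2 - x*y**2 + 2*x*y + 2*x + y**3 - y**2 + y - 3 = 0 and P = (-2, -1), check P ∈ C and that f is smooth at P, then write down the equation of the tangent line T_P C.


Tangent line at P: -x - 6*y - 8 = 0.

Step 1: f(-2, -1) = 0, so P lies on C.
Step 2: partial derivatives
  f_x(x, y) = 3*x**2 - 2*x*y + 4*x - y**2 + 2*y + 2, f_y(x, y) = -x**2 - 2*x*y + 2*x + 3*y**2 - 2*y + 1.
  f_x(P) = -1, f_y(P) = -6 (gradient nonzero, so P is smooth).
Step 3: tangent line at P: -1·(x − -2) + -6·(y − -1) = 0.
Expanding: -x - 6*y - 8 = 0.


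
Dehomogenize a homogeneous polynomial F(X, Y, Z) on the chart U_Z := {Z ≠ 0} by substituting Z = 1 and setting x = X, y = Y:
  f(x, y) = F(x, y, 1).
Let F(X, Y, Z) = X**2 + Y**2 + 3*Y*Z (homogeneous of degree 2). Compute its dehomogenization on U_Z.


f(x, y) = x**2 + y**2 + 3*y

On U_Z we set Z = 1. Each monomial c·X^i·Y^j·Z^k in F becomes c·x^i·y^j·1^k = c·x^i·y^j.
Substituting Z = 1: F(X, Y, 1) = x**2 + y**2 + 3*y.
Note: deg(f) ≤ deg(F) = 2; strict inequality happens when F is divisible by Z (lost terms).


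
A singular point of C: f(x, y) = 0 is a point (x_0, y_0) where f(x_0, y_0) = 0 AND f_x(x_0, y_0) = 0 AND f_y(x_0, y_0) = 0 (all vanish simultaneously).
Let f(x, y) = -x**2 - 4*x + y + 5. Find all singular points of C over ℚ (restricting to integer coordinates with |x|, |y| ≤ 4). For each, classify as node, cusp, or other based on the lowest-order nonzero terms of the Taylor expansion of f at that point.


No singular points in the scanned grid; C is smooth there.

Compute partial derivatives:
  f_x = -2*x - 4.
  f_y = 1.
f_y = 1 is a nonzero constant, so f_y never vanishes: no point (x, y) can satisfy f = f_x = f_y = 0. In particular no (x, y) ∈ {−4, ..., 4}² is singular; the curve is smooth.


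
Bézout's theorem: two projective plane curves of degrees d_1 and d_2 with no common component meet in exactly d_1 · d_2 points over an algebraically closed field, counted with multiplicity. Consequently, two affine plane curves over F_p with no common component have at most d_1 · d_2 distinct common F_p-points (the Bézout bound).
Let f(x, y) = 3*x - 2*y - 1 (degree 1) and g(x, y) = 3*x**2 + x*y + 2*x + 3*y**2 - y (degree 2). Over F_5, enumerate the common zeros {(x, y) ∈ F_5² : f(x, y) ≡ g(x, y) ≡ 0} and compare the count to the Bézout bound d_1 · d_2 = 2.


Common zeros: {(0, 2)}; count = 1; Bézout bound = 2.

deg(f) = 1, deg(g) = 2, so Bézout bound = 2.
Scan x ∈ F_5. For each x, list the y ∈ F_5 with f(x, y) ≡ 0 and those with g(x, y) ≡ 0 (mod 5); the common zeros in that column are the intersection.
  x = 0: f ≡ 0 at y ∈ {2}; g ≡ 0 at y ∈ {0, 2}; common: {2}.
  x = 1: f ≡ 0 at y ∈ {1}; g ≡ 0 at y ∈ {0}; common: ∅.
  x = 2: f ≡ 0 at y ∈ {0}; g ≡ 0 at y ∈ {1, 2}; common: ∅.
  x = 3: f ≡ 0 at y ∈ {4}; g ≡ 0 at y ∈ ∅; common: ∅.
  x = 4: f ≡ 0 at y ∈ {3}; g ≡ 0 at y ∈ ∅; common: ∅.
Collecting: common zeros = {(0, 2)}, so the count is 1.
Comparison with the Bézout bound: 1 ≤ 2 = deg(f)·deg(g), as expected for curves with no common component (the affine F_5-count falls short of the bound because intersections may lie at infinity, over extension fields, or carry multiplicity).


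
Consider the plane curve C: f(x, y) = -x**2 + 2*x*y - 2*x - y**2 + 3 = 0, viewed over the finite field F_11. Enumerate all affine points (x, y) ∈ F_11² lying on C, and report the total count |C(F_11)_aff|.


Affine F_11-points: {(0, 5), (0, 6), (1, 0), (1, 2), (5, 3), (5, 7), (7, 7), (8, 0), (8, 5), (10, 3), (10, 6)}; count = 11.

For each of the 121 pairs (x, y) ∈ F_11², evaluate f(x, y) mod 11. Record the zeros.
  x = 0: [0↦3, 1↦2, 2↦10, 3↦5, 4↦9, 5↦0, 6↦0, 7↦9, 8↦5, 9↦10, 10↦2]  zeros at y ∈ {5, 6}
  x = 1: [0↦0, 1↦1, 2↦0, 3↦8, 4↦3, 5↦7, 6↦9, 7↦9, 8↦7, 9↦3, 10↦8]  zeros at y ∈ {0, 2}
  x = 2: [0↦6, 1↦9, 2↦10, 3↦9, 4↦6, 5↦1, 6↦5, 7↦7, 8↦7, 9↦5, 10↦1]  zeros at y ∈ ∅
  x = 3: [0↦10, 1↦4, 2↦7, 3↦8, 4↦7, 5↦4, 6↦10, 7↦3, 8↦5, 9↦5, 10↦3]  zeros at y ∈ ∅
  x = 4: [0↦1, 1↦8, 2↦2, 3↦5, 4↦6, 5↦5, 6↦2, 7↦8, 8↦1, 9↦3, 10↦3]  zeros at y ∈ ∅
  x = 5: [0↦1, 1↦10, 2↦6, 3↦0, 4↦3, 5↦4, 6↦3, 7↦0, 8↦6, 9↦10, 10↦1]  zeros at y ∈ {3, 7}
  x = 6: [0↦10, 1↦10, 2↦8, 3↦4, 4↦9, 5↦1, 6↦2, 7↦1, 8↦9, 9↦4, 10↦8]  zeros at y ∈ ∅
  x = 7: [0↦6, 1↦8, 2↦8, 3↦6, 4↦2, 5↦7, 6↦10, 7↦0, 8↦10, 9↦7, 10↦2]  zeros at y ∈ {7}
  x = 8: [0↦0, 1↦4, 2↦6, 3↦6, 4↦4, 5↦0, 6↦5, 7↦8, 8↦9, 9↦8, 10↦5]  zeros at y ∈ {0, 5}
  x = 9: [0↦3, 1↦9, 2↦2, 3↦4, 4↦4, 5↦2, 6↦9, 7↦3, 8↦6, 9↦7, 10↦6]  zeros at y ∈ ∅
  x = 10: [0↦4, 1↦1, 2↦7, 3↦0, 4↦2, 5↦2, 6↦0, 7↦7, 8↦1, 9↦4, 10↦5]  zeros at y ∈ {3, 6}
Collecting zeros: affine points = {(0, 5), (0, 6), (1, 0), (1, 2), (5, 3), (5, 7), (7, 7), (8, 0), (8, 5), (10, 3), (10, 6)}.
Total count |C(F_11)_aff| = 11.


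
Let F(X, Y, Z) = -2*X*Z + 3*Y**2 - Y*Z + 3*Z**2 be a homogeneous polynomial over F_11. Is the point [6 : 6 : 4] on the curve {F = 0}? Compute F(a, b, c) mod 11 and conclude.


F(6,6,4) ≡ 7 (mod 11); P is NOT on the curve.

Evaluate F(6, 6, 4) term-by-term (mod 11).
  -2*X*Z ↦ -2·6·1·4 = -48
  3*Y**2 ↦ 3·1·36·1 = 108
  -Y*Z ↦ -1·1·6·4 = -24
  3*Z**2 ↦ 3·1·1·16 = 48
Sum: F(6, 6, 4) = (-48) + (108) + (-24) + (48) = 84.
Reducing mod 11: 84 ≡ 7 (mod 11).
Since F(a, b, c) ≡ 7 ≠ 0 (mod 11), P does NOT lie on the curve.


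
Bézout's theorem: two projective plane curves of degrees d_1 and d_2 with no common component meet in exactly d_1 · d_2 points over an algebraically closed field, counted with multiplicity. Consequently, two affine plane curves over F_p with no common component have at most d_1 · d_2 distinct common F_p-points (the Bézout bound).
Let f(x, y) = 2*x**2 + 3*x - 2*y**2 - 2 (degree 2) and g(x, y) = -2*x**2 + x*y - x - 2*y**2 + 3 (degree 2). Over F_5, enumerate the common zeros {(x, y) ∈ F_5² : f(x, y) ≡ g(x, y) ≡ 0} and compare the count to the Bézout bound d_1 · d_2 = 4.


Common zeros: {(0, 2), (0, 3), (1, 3)}; count = 3; Bézout bound = 4.

deg(f) = 2, deg(g) = 2, so Bézout bound = 4.
Scan x ∈ F_5. For each x, list the y ∈ F_5 with f(x, y) ≡ 0 and those with g(x, y) ≡ 0 (mod 5); the common zeros in that column are the intersection.
  x = 0: f ≡ 0 at y ∈ {2, 3}; g ≡ 0 at y ∈ {2, 3}; common: {2, 3}.
  x = 1: f ≡ 0 at y ∈ {2, 3}; g ≡ 0 at y ∈ {0, 3}; common: {3}.
  x = 2: f ≡ 0 at y ∈ {1, 4}; g ≡ 0 at y ∈ ∅; common: ∅.
  x = 3: f ≡ 0 at y ∈ {0}; g ≡ 0 at y ∈ {2}; common: ∅.
  x = 4: f ≡ 0 at y ∈ {1, 4}; g ≡ 0 at y ∈ ∅; common: ∅.
Collecting: common zeros = {(0, 2), (0, 3), (1, 3)}, so the count is 3.
Comparison with the Bézout bound: 3 ≤ 4 = deg(f)·deg(g), as expected for curves with no common component (the affine F_5-count falls short of the bound because intersections may lie at infinity, over extension fields, or carry multiplicity).


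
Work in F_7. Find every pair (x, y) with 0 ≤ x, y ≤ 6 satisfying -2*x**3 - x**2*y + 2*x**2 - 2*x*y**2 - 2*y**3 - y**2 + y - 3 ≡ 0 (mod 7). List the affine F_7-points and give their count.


Affine F_7-points: {(0, 2), (0, 3), (0, 5), (1, 3), (2, 1), (2, 3), (2, 4), (3, 1), (3, 5), (4, 6), (5, 0), (6, 1), (6, 5)}; count = 13.

For each of the 49 pairs (x, y) ∈ F_7², evaluate f(x, y) mod 7. Record the zeros.
  x = 0: [0↦4, 1↦2, 2↦0, 3↦0, 4↦4, 5↦0, 6↦4]  zeros at y ∈ {2, 3, 5}
  x = 1: [0↦4, 1↦6, 2↦4, 3↦0, 4↦3, 5↦1, 6↦3]  zeros at y ∈ {3}
  x = 2: [0↦3, 1↦0, 2↦3, 3↦0, 4↦0, 5↦5, 6↦3]  zeros at y ∈ {1, 3, 4}
  x = 3: [0↦3, 1↦0, 2↦6, 3↦2, 4↦4, 5↦0, 6↦6]  zeros at y ∈ {1, 5}
  x = 4: [0↦6, 1↦1, 2↦1, 3↦1, 4↦3, 5↦2, 6↦0]  zeros at y ∈ {6}
  x = 5: [0↦0, 1↦5, 2↦4, 3↦6, 4↦6, 5↦6, 6↦1]  zeros at y ∈ {0}
  x = 6: [0↦1, 1↦0, 2↦3, 3↦5, 4↦1, 5↦0, 6↦4]  zeros at y ∈ {1, 5}
Collecting zeros: affine points = {(0, 2), (0, 3), (0, 5), (1, 3), (2, 1), (2, 3), (2, 4), (3, 1), (3, 5), (4, 6), (5, 0), (6, 1), (6, 5)}.
Total count |C(F_7)_aff| = 13.


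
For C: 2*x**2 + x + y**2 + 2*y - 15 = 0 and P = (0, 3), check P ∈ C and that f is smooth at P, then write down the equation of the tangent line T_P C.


Tangent line at P: x + 8*y - 24 = 0.

Step 1: f(0, 3) = 0, so P lies on C.
Step 2: partial derivatives
  f_x(x, y) = 4*x + 1, f_y(x, y) = 2*y + 2.
  f_x(P) = 1, f_y(P) = 8 (gradient nonzero, so P is smooth).
Step 3: tangent line at P: 1·(x − 0) + 8·(y − 3) = 0.
Expanding: x + 8*y - 24 = 0.


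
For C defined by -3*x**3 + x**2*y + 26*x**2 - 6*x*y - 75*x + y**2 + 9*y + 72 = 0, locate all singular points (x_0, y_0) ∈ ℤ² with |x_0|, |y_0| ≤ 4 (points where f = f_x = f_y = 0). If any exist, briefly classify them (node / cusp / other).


Singular points: {(3, 0)}; classification: node.

Compute partial derivatives:
  f_x = -9*x**2 + 2*x*y + 52*x - 6*y - 75.
  f_y = x**2 - 6*x + 2*y + 9.
Scan x_0 ∈ {−4, ..., 4}. For each x_0, f_y(x_0, y) is a polynomial in y; find its integer roots y ∈ {−4, ..., 4}, then test f_x and f at those candidates.
  x = -4: f_y(-4, y) = 2*y + 49; no integer root y with |y| ≤ 4.
  x = -3: f_y(-3, y) = 2*y + 36; no integer root y with |y| ≤ 4.
  x = -2: f_y(-2, y) = 2*y + 25; no integer root y with |y| ≤ 4.
  x = -1: f_y(-1, y) = 2*y + 16; no integer root y with |y| ≤ 4.
  x = 0: f_y(0, y) = 2*y + 9; no integer root y with |y| ≤ 4.
  x = 1: f_y(1, y) = 2*y + 4; vanishes at y ∈ {-2}. (1, -2): f_x = -24 ≠ 0.
  x = 2: f_y(2, y) = 2*y + 1; no integer root y with |y| ≤ 4.
  x = 3: f_y(3, y) = 2*y; vanishes at y ∈ {0}. (3, 0): f_x = 0, f = 0 — SINGULAR.
  x = 4: f_y(4, y) = 2*y + 1; no integer root y with |y| ≤ 4.
Only singular point on the grid: (3, 0).
Classify: substitute x = 3 + u, y = 0 + v and expand: f = -3*u**3 + u**2*v - u**2 + v**2.
No constant or linear terms (consistent with a singular point). Quadratic part: -u**2 + v**2. Cubic part: -3*u**3 + u**2*v.
The quadratic part v**2 - u**2 = (v − u)(v + u) splits into two distinct linear factors, so there are two distinct tangent lines y − 0 = ±(x − 3) — this is a node (ordinary double point).
Classification: node.


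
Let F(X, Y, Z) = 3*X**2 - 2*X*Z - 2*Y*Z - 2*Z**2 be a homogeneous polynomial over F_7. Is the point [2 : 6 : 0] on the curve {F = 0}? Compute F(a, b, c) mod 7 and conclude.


F(2,6,0) ≡ 5 (mod 7); P is NOT on the curve.

Evaluate F(2, 6, 0) term-by-term (mod 7).
  3*X**2 ↦ 3·4·1·1 = 12
  -2*X*Z ↦ -2·2·1·0 = 0
  -2*Y*Z ↦ -2·1·6·0 = 0
  -2*Z**2 ↦ -2·1·1·0 = 0
Sum: F(2, 6, 0) = (12) + (0) + (0) + (0) = 12.
Reducing mod 7: 12 ≡ 5 (mod 7).
Since F(a, b, c) ≡ 5 ≠ 0 (mod 7), P does NOT lie on the curve.


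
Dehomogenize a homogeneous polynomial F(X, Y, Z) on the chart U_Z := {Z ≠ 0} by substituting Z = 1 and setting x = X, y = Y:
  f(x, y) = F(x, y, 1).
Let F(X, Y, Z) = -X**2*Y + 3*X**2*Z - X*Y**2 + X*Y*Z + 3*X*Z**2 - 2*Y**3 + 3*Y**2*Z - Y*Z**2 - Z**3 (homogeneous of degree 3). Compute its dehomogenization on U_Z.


f(x, y) = -x**2*y + 3*x**2 - x*y**2 + x*y + 3*x - 2*y**3 + 3*y**2 - y - 1

On U_Z we set Z = 1. Each monomial c·X^i·Y^j·Z^k in F becomes c·x^i·y^j·1^k = c·x^i·y^j.
Substituting Z = 1: F(X, Y, 1) = -x**2*y + 3*x**2 - x*y**2 + x*y + 3*x - 2*y**3 + 3*y**2 - y - 1.
Note: deg(f) ≤ deg(F) = 3; strict inequality happens when F is divisible by Z (lost terms).


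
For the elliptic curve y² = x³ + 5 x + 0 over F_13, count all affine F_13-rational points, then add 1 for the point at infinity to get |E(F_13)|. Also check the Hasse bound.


Affine points = {(0, 0), (3, 4), (3, 9), (6, 5), (6, 8), (7, 1), (7, 12), (10, 6), (10, 7)}; affine count = 9; |E(F_13)| = 10.

Discriminant check: Δ ∝ 4a³ + 27b² = 4·5³ + 27·0² = 4·125 + 27·0 ≡ 6 (mod 13). Nonzero ⇒ E is nonsingular.
For each x ∈ F_13, compute rhs = x³ + 5·x + 0 mod 13, then count y ∈ F_13 with y² ≡ rhs.
  x = 0: rhs = 0, matching y values: 0 (1 points).
  x = 1: rhs = 6, matching y values: none (0 points).
  x = 2: rhs = 5, matching y values: none (0 points).
  x = 3: rhs = 3, matching y values: 4, 9 (2 points).
  x = 4: rhs = 6, matching y values: none (0 points).
  x = 5: rhs = 7, matching y values: none (0 points).
  x = 6: rhs = 12, matching y values: 5, 8 (2 points).
  x = 7: rhs = 1, matching y values: 1, 12 (2 points).
  x = 8: rhs = 6, matching y values: none (0 points).
  x = 9: rhs = 7, matching y values: none (0 points).
  x = 10: rhs = 10, matching y values: 6, 7 (2 points).
  x = 11: rhs = 8, matching y values: none (0 points).
  x = 12: rhs = 7, matching y values: none (0 points).
Total affine count: 9.
Full point count |E(F_13)| = 9 + 1 = 10.
Hasse bound: |10 − (13+1)| = |-4| = 4 ≤ 2√13 ≈ 7.2111 ✓.


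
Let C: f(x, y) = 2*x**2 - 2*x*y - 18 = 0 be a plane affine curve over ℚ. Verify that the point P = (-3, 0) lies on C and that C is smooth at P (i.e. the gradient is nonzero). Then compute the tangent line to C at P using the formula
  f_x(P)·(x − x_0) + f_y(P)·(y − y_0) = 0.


Tangent line at P: -12*x + 6*y - 36 = 0.

Step 1: f(-3, 0) = 0, so P lies on C.
Step 2: partial derivatives
  f_x(x, y) = 4*x - 2*y, f_y(x, y) = -2*x.
  f_x(P) = -12, f_y(P) = 6 (gradient nonzero, so P is smooth).
Step 3: tangent line at P: -12·(x − -3) + 6·(y − 0) = 0.
Expanding: -12*x + 6*y - 36 = 0.


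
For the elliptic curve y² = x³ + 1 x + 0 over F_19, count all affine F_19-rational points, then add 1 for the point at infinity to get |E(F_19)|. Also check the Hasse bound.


Affine points = {(0, 0), (3, 7), (3, 12), (4, 7), (4, 12), (5, 4), (5, 15), (8, 8), (8, 11), (9, 4), (9, 15), (12, 7), (12, 12), (13, 5), (13, 14), (17, 3), (17, 16), (18, 6), (18, 13)}; affine count = 19; |E(F_19)| = 20.

Discriminant check: Δ ∝ 4a³ + 27b² = 4·1³ + 27·0² = 4·1 + 27·0 ≡ 4 (mod 19). Nonzero ⇒ E is nonsingular.
For each x ∈ F_19, compute rhs = x³ + 1·x + 0 mod 19, then count y ∈ F_19 with y² ≡ rhs.
  x = 0: rhs = 0, matching y values: 0 (1 points).
  x = 1: rhs = 2, matching y values: none (0 points).
  x = 2: rhs = 10, matching y values: none (0 points).
  x = 3: rhs = 11, matching y values: 7, 12 (2 points).
  x = 4: rhs = 11, matching y values: 7, 12 (2 points).
  x = 5: rhs = 16, matching y values: 4, 15 (2 points).
  x = 6: rhs = 13, matching y values: none (0 points).
  x = 7: rhs = 8, matching y values: none (0 points).
  x = 8: rhs = 7, matching y values: 8, 11 (2 points).
  x = 9: rhs = 16, matching y values: 4, 15 (2 points).
  x = 10: rhs = 3, matching y values: none (0 points).
  x = 11: rhs = 12, matching y values: none (0 points).
  x = 12: rhs = 11, matching y values: 7, 12 (2 points).
  x = 13: rhs = 6, matching y values: 5, 14 (2 points).
  x = 14: rhs = 3, matching y values: none (0 points).
  x = 15: rhs = 8, matching y values: none (0 points).
  x = 16: rhs = 8, matching y values: none (0 points).
  x = 17: rhs = 9, matching y values: 3, 16 (2 points).
  x = 18: rhs = 17, matching y values: 6, 13 (2 points).
Total affine count: 19.
Full point count |E(F_19)| = 19 + 1 = 20.
Hasse bound: |20 − (19+1)| = |0| = 0 ≤ 2√19 ≈ 8.7178 ✓.


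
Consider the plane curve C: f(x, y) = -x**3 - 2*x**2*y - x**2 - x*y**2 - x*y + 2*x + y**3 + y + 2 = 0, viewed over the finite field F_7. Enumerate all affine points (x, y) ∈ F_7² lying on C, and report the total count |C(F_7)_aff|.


Affine F_7-points: {(0, 4), (0, 6), (1, 1), (1, 3), (1, 4), (2, 6), (3, 0), (4, 0), (4, 4), (5, 1), (6, 0), (6, 6)}; count = 12.

For each of the 49 pairs (x, y) ∈ F_7², evaluate f(x, y) mod 7. Record the zeros.
  x = 0: [0↦2, 1↦4, 2↦5, 3↦4, 4↦0, 5↦6, 6↦0]  zeros at y ∈ {4, 6}
  x = 1: [0↦2, 1↦0, 2↦2, 3↦0, 4↦0, 5↦1, 6↦2]  zeros at y ∈ {1, 3, 4}
  x = 2: [0↦1, 1↦5, 2↦4, 3↦4, 4↦4, 5↦3, 6↦0]  zeros at y ∈ {6}
  x = 3: [0↦0, 1↦6, 2↦5, 3↦3, 4↦6, 5↦6, 6↦2]  zeros at y ∈ {0}
  x = 4: [0↦0, 1↦4, 2↦6, 3↦5, 4↦0, 5↦4, 6↦2]  zeros at y ∈ {0, 4}
  x = 5: [0↦2, 1↦0, 2↦1, 3↦4, 4↦1, 5↦5, 6↦1]  zeros at y ∈ {1}
  x = 6: [0↦0, 1↦2, 2↦5, 3↦1, 4↦3, 5↦3, 6↦0]  zeros at y ∈ {0, 6}
Collecting zeros: affine points = {(0, 4), (0, 6), (1, 1), (1, 3), (1, 4), (2, 6), (3, 0), (4, 0), (4, 4), (5, 1), (6, 0), (6, 6)}.
Total count |C(F_7)_aff| = 12.


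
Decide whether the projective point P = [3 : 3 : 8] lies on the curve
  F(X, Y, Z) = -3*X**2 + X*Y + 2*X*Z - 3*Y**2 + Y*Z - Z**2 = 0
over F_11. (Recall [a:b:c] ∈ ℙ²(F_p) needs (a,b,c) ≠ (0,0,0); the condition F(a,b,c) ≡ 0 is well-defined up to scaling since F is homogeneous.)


F(3,3,8) ≡ 7 (mod 11); P is NOT on the curve.

Evaluate F(3, 3, 8) term-by-term (mod 11).
  -3*X**2 ↦ -3·9·1·1 = -27
  X*Y ↦ 1·3·3·1 = 9
  2*X*Z ↦ 2·3·1·8 = 48
  -3*Y**2 ↦ -3·1·9·1 = -27
  Y*Z ↦ 1·1·3·8 = 24
  -Z**2 ↦ -1·1·1·64 = -64
Sum: F(3, 3, 8) = (-27) + (9) + (48) + (-27) + (24) + (-64) = -37.
Reducing mod 11: -37 ≡ 7 (mod 11).
Since F(a, b, c) ≡ 7 ≠ 0 (mod 11), P does NOT lie on the curve.


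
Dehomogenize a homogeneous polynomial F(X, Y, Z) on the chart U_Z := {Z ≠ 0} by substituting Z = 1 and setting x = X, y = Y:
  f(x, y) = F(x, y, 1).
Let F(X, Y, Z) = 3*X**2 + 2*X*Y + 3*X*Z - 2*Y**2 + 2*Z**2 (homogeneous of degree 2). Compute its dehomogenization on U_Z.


f(x, y) = 3*x**2 + 2*x*y + 3*x - 2*y**2 + 2

On U_Z we set Z = 1. Each monomial c·X^i·Y^j·Z^k in F becomes c·x^i·y^j·1^k = c·x^i·y^j.
Substituting Z = 1: F(X, Y, 1) = 3*x**2 + 2*x*y + 3*x - 2*y**2 + 2.
Note: deg(f) ≤ deg(F) = 2; strict inequality happens when F is divisible by Z (lost terms).


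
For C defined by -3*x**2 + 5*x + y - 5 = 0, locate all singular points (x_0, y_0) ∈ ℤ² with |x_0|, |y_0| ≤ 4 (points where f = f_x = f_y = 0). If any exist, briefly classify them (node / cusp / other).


No singular points in the scanned grid; C is smooth there.

Compute partial derivatives:
  f_x = 5 - 6*x.
  f_y = 1.
f_y = 1 is a nonzero constant, so f_y never vanishes: no point (x, y) can satisfy f = f_x = f_y = 0. In particular no (x, y) ∈ {−4, ..., 4}² is singular; the curve is smooth.


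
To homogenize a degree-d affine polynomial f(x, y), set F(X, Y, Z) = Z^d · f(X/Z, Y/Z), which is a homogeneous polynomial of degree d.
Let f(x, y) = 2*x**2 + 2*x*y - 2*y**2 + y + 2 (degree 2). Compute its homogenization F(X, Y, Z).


F(X, Y, Z) = 2*X**2 + 2*X*Y - 2*Y**2 + Y*Z + 2*Z**2

deg(f) = 2.
Substitute x = X/Z, y = Y/Z into f, then multiply by Z^2.
  monomial 2·x^2·y^0 ↦ 2·X^2·Y^0·Z^0.
  monomial 2·x^1·y^1 ↦ 2·X^1·Y^1·Z^0.
  monomial -2·x^0·y^2 ↦ -2·X^0·Y^2·Z^0.
  monomial 1·x^0·y^1 ↦ 1·X^0·Y^1·Z^1.
  monomial 2·x^0·y^0 ↦ 2·X^0·Y^0·Z^2.
Collecting: F(X, Y, Z) = 2*X**2 + 2*X*Y - 2*Y**2 + Y*Z + 2*Z**2.


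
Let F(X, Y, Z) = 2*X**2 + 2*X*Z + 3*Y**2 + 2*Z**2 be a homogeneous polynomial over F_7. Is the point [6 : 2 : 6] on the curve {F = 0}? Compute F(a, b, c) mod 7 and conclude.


F(6,2,6) ≡ 4 (mod 7); P is NOT on the curve.

Evaluate F(6, 2, 6) term-by-term (mod 7).
  2*X**2 ↦ 2·36·1·1 = 72
  2*X*Z ↦ 2·6·1·6 = 72
  3*Y**2 ↦ 3·1·4·1 = 12
  2*Z**2 ↦ 2·1·1·36 = 72
Sum: F(6, 2, 6) = (72) + (72) + (12) + (72) = 228.
Reducing mod 7: 228 ≡ 4 (mod 7).
Since F(a, b, c) ≡ 4 ≠ 0 (mod 7), P does NOT lie on the curve.


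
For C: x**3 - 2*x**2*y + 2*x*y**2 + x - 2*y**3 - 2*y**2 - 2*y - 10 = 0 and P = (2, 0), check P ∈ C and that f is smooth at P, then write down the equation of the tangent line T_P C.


Tangent line at P: 13*x - 10*y - 26 = 0.

Step 1: f(2, 0) = 0, so P lies on C.
Step 2: partial derivatives
  f_x(x, y) = 3*x**2 - 4*x*y + 2*y**2 + 1, f_y(x, y) = -2*x**2 + 4*x*y - 6*y**2 - 4*y - 2.
  f_x(P) = 13, f_y(P) = -10 (gradient nonzero, so P is smooth).
Step 3: tangent line at P: 13·(x − 2) + -10·(y − 0) = 0.
Expanding: 13*x - 10*y - 26 = 0.


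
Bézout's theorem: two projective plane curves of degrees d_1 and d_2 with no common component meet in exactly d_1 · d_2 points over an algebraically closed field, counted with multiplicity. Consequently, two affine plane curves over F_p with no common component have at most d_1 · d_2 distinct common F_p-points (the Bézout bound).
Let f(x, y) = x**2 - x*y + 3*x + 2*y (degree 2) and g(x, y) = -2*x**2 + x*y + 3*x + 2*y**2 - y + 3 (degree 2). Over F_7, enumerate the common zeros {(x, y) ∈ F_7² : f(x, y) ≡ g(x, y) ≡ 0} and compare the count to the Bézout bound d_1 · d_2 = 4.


Common zeros: ∅; count = 0; Bézout bound = 4.

deg(f) = 2, deg(g) = 2, so Bézout bound = 4.
Scan x ∈ F_7. For each x, list the y ∈ F_7 with f(x, y) ≡ 0 and those with g(x, y) ≡ 0 (mod 7); the common zeros in that column are the intersection.
  x = 0: f ≡ 0 at y ∈ {0}; g ≡ 0 at y ∈ ∅; common: ∅.
  x = 1: f ≡ 0 at y ∈ {3}; g ≡ 0 at y ∈ ∅; common: ∅.
  x = 2: f ≡ 0 at y ∈ ∅; g ≡ 0 at y ∈ {5}; common: ∅.
  x = 3: f ≡ 0 at y ∈ {4}; g ≡ 0 at y ∈ ∅; common: ∅.
  x = 4: f ≡ 0 at y ∈ {0}; g ≡ 0 at y ∈ ∅; common: ∅.
  x = 5: f ≡ 0 at y ∈ {4}; g ≡ 0 at y ∈ ∅; common: ∅.
  x = 6: f ≡ 0 at y ∈ {3}; g ≡ 0 at y ∈ ∅; common: ∅.
Collecting: common zeros = ∅, so the count is 0.
Comparison with the Bézout bound: 0 ≤ 4 = deg(f)·deg(g), as expected for curves with no common component (the affine F_7-count falls short of the bound because intersections may lie at infinity, over extension fields, or carry multiplicity).


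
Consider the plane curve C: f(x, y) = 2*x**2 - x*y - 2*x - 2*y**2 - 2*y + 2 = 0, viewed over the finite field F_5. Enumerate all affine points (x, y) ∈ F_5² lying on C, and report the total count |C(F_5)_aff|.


Affine F_5-points: {(0, 2), (1, 3), (2, 1), (2, 2), (4, 3), (4, 4)}; count = 6.

For each of the 25 pairs (x, y) ∈ F_5², evaluate f(x, y) mod 5. Record the zeros.
  x = 0: [0↦2, 1↦3, 2↦0, 3↦3, 4↦2]  zeros at y ∈ {2}
  x = 1: [0↦2, 1↦2, 2↦3, 3↦0, 4↦3]  zeros at y ∈ {3}
  x = 2: [0↦1, 1↦0, 2↦0, 3↦1, 4↦3]  zeros at y ∈ {1, 2}
  x = 3: [0↦4, 1↦2, 2↦1, 3↦1, 4↦2]  zeros at y ∈ ∅
  x = 4: [0↦1, 1↦3, 2↦1, 3↦0, 4↦0]  zeros at y ∈ {3, 4}
Collecting zeros: affine points = {(0, 2), (1, 3), (2, 1), (2, 2), (4, 3), (4, 4)}.
Total count |C(F_5)_aff| = 6.


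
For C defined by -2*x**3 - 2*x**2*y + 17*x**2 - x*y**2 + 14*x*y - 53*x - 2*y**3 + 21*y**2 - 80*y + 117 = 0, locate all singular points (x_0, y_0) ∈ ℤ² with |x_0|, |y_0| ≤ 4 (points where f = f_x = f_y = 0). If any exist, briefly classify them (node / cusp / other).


Singular points: {(2, 3)}; classification: node.

Compute partial derivatives:
  f_x = -6*x**2 - 4*x*y + 34*x - y**2 + 14*y - 53.
  f_y = -2*x**2 - 2*x*y + 14*x - 6*y**2 + 42*y - 80.
Scan x_0 ∈ {−4, ..., 4}. For each x_0, f_y(x_0, y) is a polynomial in y; find its integer roots y ∈ {−4, ..., 4}, then test f_x and f at those candidates.
  x = -4: f_y(-4, y) = -6*y**2 + 50*y - 168; no integer root y with |y| ≤ 4.
  x = -3: f_y(-3, y) = -6*y**2 + 48*y - 140; no integer root y with |y| ≤ 4.
  x = -2: f_y(-2, y) = -6*y**2 + 46*y - 116; no integer root y with |y| ≤ 4.
  x = -1: f_y(-1, y) = -6*y**2 + 44*y - 96; no integer root y with |y| ≤ 4.
  x = 0: f_y(0, y) = -6*y**2 + 42*y - 80; no integer root y with |y| ≤ 4.
  x = 1: f_y(1, y) = -6*y**2 + 40*y - 68; no integer root y with |y| ≤ 4.
  x = 2: f_y(2, y) = -6*y**2 + 38*y - 60; vanishes at y ∈ {3}. (2, 3): f_x = 0, f = 0 — SINGULAR.
  x = 3: f_y(3, y) = -6*y**2 + 36*y - 56; no integer root y with |y| ≤ 4.
  x = 4: f_y(4, y) = -6*y**2 + 34*y - 56; no integer root y with |y| ≤ 4.
Only singular point on the grid: (2, 3).
Classify: substitute x = 2 + u, y = 3 + v and expand: f = -2*u**3 - 2*u**2*v - u**2 - u*v**2 - 2*v**3 + v**2.
No constant or linear terms (consistent with a singular point). Quadratic part: -u**2 + v**2. Cubic part: -2*u**3 - 2*u**2*v - u*v**2 - 2*v**3.
The quadratic part v**2 - u**2 = (v − u)(v + u) splits into two distinct linear factors, so there are two distinct tangent lines y − 3 = ±(x − 2) — this is a node (ordinary double point).
Classification: node.
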